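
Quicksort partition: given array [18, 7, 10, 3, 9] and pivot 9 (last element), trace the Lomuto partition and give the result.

Lomuto partition with pivot = 9:

Initial array: [18, 7, 10, 3, 9]

arr[0]=18 > 9: no swap
arr[1]=7 <= 9: swap with position 0, array becomes [7, 18, 10, 3, 9]
arr[2]=10 > 9: no swap
arr[3]=3 <= 9: swap with position 1, array becomes [7, 3, 10, 18, 9]

Place pivot at position 2: [7, 3, 9, 18, 10]
Pivot position: 2

After partitioning with pivot 9, the array becomes [7, 3, 9, 18, 10]. The pivot is placed at index 2. All elements to the left of the pivot are <= 9, and all elements to the right are > 9.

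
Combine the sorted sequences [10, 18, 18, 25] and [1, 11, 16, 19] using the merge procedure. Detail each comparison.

Merging process:

Compare 10 vs 1: take 1 from right. Merged: [1]
Compare 10 vs 11: take 10 from left. Merged: [1, 10]
Compare 18 vs 11: take 11 from right. Merged: [1, 10, 11]
Compare 18 vs 16: take 16 from right. Merged: [1, 10, 11, 16]
Compare 18 vs 19: take 18 from left. Merged: [1, 10, 11, 16, 18]
Compare 18 vs 19: take 18 from left. Merged: [1, 10, 11, 16, 18, 18]
Compare 25 vs 19: take 19 from right. Merged: [1, 10, 11, 16, 18, 18, 19]
Append remaining from left: [25]. Merged: [1, 10, 11, 16, 18, 18, 19, 25]

Final merged array: [1, 10, 11, 16, 18, 18, 19, 25]
Total comparisons: 7

The merged array is [1, 10, 11, 16, 18, 18, 19, 25], requiring 7 comparisons. The merge step runs in O(n) time where n is the total number of elements.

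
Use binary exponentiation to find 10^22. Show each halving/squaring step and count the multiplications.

Computing 10^22 by squaring (build up from 10^1; each line after the first costs one multiplication):

10^1 = 10
10^2 = (10^1)^2 = 10^2 = 100
10^4 = (10^2)^2 = 100^2 = 10000
10^5 = 10 * 10^4 = 10 * 10000 = 100000
10^10 = (10^5)^2 = 100000^2 = 10000000000
10^11 = 10 * 10^10 = 10 * 10000000000 = 100000000000
10^22 = (10^11)^2 = 100000000000^2 = 10000000000000000000000

Result: 10000000000000000000000
Multiplications needed: 6 (6 lines after 10^1)

10^22 = 10000000000000000000000. Using exponentiation by squaring, this requires 6 multiplications. The key idea: if the exponent is even, square the half-power; if odd, multiply by the base once.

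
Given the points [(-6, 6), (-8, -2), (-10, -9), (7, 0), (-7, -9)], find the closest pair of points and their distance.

Computing all pairwise distances among 5 points:

d((-6, 6), (-8, -2)) = 8.2462
d((-6, 6), (-10, -9)) = 15.5242
d((-6, 6), (7, 0)) = 14.3178
d((-6, 6), (-7, -9)) = 15.0333
d((-8, -2), (-10, -9)) = 7.2801
d((-8, -2), (7, 0)) = 15.1327
d((-8, -2), (-7, -9)) = 7.0711
d((-10, -9), (7, 0)) = 19.2354
d((-10, -9), (-7, -9)) = 3.0 <-- minimum
d((7, 0), (-7, -9)) = 16.6433

Closest pair: (-10, -9) and (-7, -9) with distance 3.0

The closest pair is (-10, -9) and (-7, -9) with Euclidean distance 3.0. For 5 points, brute-force pairwise comparison is shown above. For large n, the divide-and-conquer algorithm (sort by x, recurse on halves, check the dividing strip) achieves O(n log n).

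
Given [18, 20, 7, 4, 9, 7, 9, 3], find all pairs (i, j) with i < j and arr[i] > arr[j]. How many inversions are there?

Finding inversions in [18, 20, 7, 4, 9, 7, 9, 3]:

(0, 2): arr[0]=18 > arr[2]=7
(0, 3): arr[0]=18 > arr[3]=4
(0, 4): arr[0]=18 > arr[4]=9
(0, 5): arr[0]=18 > arr[5]=7
(0, 6): arr[0]=18 > arr[6]=9
(0, 7): arr[0]=18 > arr[7]=3
(1, 2): arr[1]=20 > arr[2]=7
(1, 3): arr[1]=20 > arr[3]=4
(1, 4): arr[1]=20 > arr[4]=9
(1, 5): arr[1]=20 > arr[5]=7
(1, 6): arr[1]=20 > arr[6]=9
(1, 7): arr[1]=20 > arr[7]=3
(2, 3): arr[2]=7 > arr[3]=4
(2, 7): arr[2]=7 > arr[7]=3
(3, 7): arr[3]=4 > arr[7]=3
(4, 5): arr[4]=9 > arr[5]=7
(4, 7): arr[4]=9 > arr[7]=3
(5, 7): arr[5]=7 > arr[7]=3
(6, 7): arr[6]=9 > arr[7]=3

Total inversions: 19

The array has 19 inversion(s): (0,2), (0,3), (0,4), (0,5), (0,6), (0,7), (1,2), (1,3), (1,4), (1,5), (1,6), (1,7), (2,3), (2,7), (3,7), (4,5), (4,7), (5,7), (6,7). Each pair (i,j) satisfies i < j and arr[i] > arr[j].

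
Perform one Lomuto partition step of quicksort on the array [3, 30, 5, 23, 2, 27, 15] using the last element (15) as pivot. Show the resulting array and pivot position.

Lomuto partition with pivot = 15:

Initial array: [3, 30, 5, 23, 2, 27, 15]

arr[0]=3 <= 15: swap with position 0, array becomes [3, 30, 5, 23, 2, 27, 15]
arr[1]=30 > 15: no swap
arr[2]=5 <= 15: swap with position 1, array becomes [3, 5, 30, 23, 2, 27, 15]
arr[3]=23 > 15: no swap
arr[4]=2 <= 15: swap with position 2, array becomes [3, 5, 2, 23, 30, 27, 15]
arr[5]=27 > 15: no swap

Place pivot at position 3: [3, 5, 2, 15, 30, 27, 23]
Pivot position: 3

After partitioning with pivot 15, the array becomes [3, 5, 2, 15, 30, 27, 23]. The pivot is placed at index 3. All elements to the left of the pivot are <= 15, and all elements to the right are > 15.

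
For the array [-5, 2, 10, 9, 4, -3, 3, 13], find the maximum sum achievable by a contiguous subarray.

Using Kadane's algorithm on [-5, 2, 10, 9, 4, -3, 3, 13]:

Scanning through the array:
Position 1 (value 2): max_ending_here = 2, max_so_far = 2
Position 2 (value 10): max_ending_here = 12, max_so_far = 12
Position 3 (value 9): max_ending_here = 21, max_so_far = 21
Position 4 (value 4): max_ending_here = 25, max_so_far = 25
Position 5 (value -3): max_ending_here = 22, max_so_far = 25
Position 6 (value 3): max_ending_here = 25, max_so_far = 25
Position 7 (value 13): max_ending_here = 38, max_so_far = 38

Maximum subarray: [2, 10, 9, 4, -3, 3, 13]
Maximum sum: 38

The maximum subarray is [2, 10, 9, 4, -3, 3, 13] with sum 38. This subarray runs from index 1 to index 7.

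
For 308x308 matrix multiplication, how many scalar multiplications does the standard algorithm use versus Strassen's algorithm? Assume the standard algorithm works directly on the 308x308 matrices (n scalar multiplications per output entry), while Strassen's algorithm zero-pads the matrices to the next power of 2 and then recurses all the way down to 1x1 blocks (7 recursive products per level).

Matrix multiplication for 308x308 matrices:

Strassen's algorithm requires power-of-2 dimensions. Pad 308x308 to 512x512 (next power of 2).

Standard algorithm: 308^3 = 29218112 multiplications
Strassen's algorithm: 7^(log2(512)) = 7^9 = 40353607 multiplications
Difference: 29218112 - 40353607 = -11135495 (Strassen uses MORE here due to padding overhead — for small or just-over-power-of-2 n, padding can outweigh the per-level savings)

Standard: 29218112 multiplications (308^3). Strassen: 40353607 multiplications (7^9, after padding to 512x512). Strassen reduces 8 recursive multiplications to 7 at each level.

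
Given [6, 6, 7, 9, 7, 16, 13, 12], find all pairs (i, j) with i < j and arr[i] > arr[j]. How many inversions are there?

Finding inversions in [6, 6, 7, 9, 7, 16, 13, 12]:

(3, 4): arr[3]=9 > arr[4]=7
(5, 6): arr[5]=16 > arr[6]=13
(5, 7): arr[5]=16 > arr[7]=12
(6, 7): arr[6]=13 > arr[7]=12

Total inversions: 4

The array has 4 inversion(s): (3,4), (5,6), (5,7), (6,7). Each pair (i,j) satisfies i < j and arr[i] > arr[j].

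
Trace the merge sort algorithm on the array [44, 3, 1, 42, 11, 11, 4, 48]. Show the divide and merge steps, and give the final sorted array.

Merge sort trace:

Split: [44, 3, 1, 42, 11, 11, 4, 48] -> [44, 3, 1, 42] and [11, 11, 4, 48]
  Split: [44, 3, 1, 42] -> [44, 3] and [1, 42]
    Split: [44, 3] -> [44] and [3]
    Merge: [44] + [3] -> [3, 44]
    Split: [1, 42] -> [1] and [42]
    Merge: [1] + [42] -> [1, 42]
  Merge: [3, 44] + [1, 42] -> [1, 3, 42, 44]
  Split: [11, 11, 4, 48] -> [11, 11] and [4, 48]
    Split: [11, 11] -> [11] and [11]
    Merge: [11] + [11] -> [11, 11]
    Split: [4, 48] -> [4] and [48]
    Merge: [4] + [48] -> [4, 48]
  Merge: [11, 11] + [4, 48] -> [4, 11, 11, 48]
Merge: [1, 3, 42, 44] + [4, 11, 11, 48] -> [1, 3, 4, 11, 11, 42, 44, 48]

Final sorted array: [1, 3, 4, 11, 11, 42, 44, 48]

The merge sort proceeds by recursively splitting the array and merging sorted halves.
After all merges, the sorted array is [1, 3, 4, 11, 11, 42, 44, 48].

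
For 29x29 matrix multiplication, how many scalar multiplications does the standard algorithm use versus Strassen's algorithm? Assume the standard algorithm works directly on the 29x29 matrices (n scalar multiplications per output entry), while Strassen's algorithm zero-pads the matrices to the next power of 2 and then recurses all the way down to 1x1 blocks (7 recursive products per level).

Matrix multiplication for 29x29 matrices:

Strassen's algorithm requires power-of-2 dimensions. Pad 29x29 to 32x32 (next power of 2).

Standard algorithm: 29^3 = 24389 multiplications
Strassen's algorithm: 7^(log2(32)) = 7^5 = 16807 multiplications
Savings: 24389 - 16807 = 7582 multiplications

Standard: 24389 multiplications (29^3). Strassen: 16807 multiplications (7^5, after padding to 32x32). Strassen reduces 8 recursive multiplications to 7 at each level.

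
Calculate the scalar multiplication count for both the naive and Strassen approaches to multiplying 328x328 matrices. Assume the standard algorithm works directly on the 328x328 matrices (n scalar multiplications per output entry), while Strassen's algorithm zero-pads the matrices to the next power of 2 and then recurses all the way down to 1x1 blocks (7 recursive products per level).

Matrix multiplication for 328x328 matrices:

Strassen's algorithm requires power-of-2 dimensions. Pad 328x328 to 512x512 (next power of 2).

Standard algorithm: 328^3 = 35287552 multiplications
Strassen's algorithm: 7^(log2(512)) = 7^9 = 40353607 multiplications
Difference: 35287552 - 40353607 = -5066055 (Strassen uses MORE here due to padding overhead — for small or just-over-power-of-2 n, padding can outweigh the per-level savings)

Standard: 35287552 multiplications (328^3). Strassen: 40353607 multiplications (7^9, after padding to 512x512). Strassen reduces 8 recursive multiplications to 7 at each level.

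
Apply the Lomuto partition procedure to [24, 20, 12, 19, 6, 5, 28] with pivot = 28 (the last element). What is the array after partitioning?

Lomuto partition with pivot = 28:

Initial array: [24, 20, 12, 19, 6, 5, 28]

arr[0]=24 <= 28: swap with position 0, array becomes [24, 20, 12, 19, 6, 5, 28]
arr[1]=20 <= 28: swap with position 1, array becomes [24, 20, 12, 19, 6, 5, 28]
arr[2]=12 <= 28: swap with position 2, array becomes [24, 20, 12, 19, 6, 5, 28]
arr[3]=19 <= 28: swap with position 3, array becomes [24, 20, 12, 19, 6, 5, 28]
arr[4]=6 <= 28: swap with position 4, array becomes [24, 20, 12, 19, 6, 5, 28]
arr[5]=5 <= 28: swap with position 5, array becomes [24, 20, 12, 19, 6, 5, 28]

Place pivot at position 6: [24, 20, 12, 19, 6, 5, 28]
Pivot position: 6

After partitioning with pivot 28, the array becomes [24, 20, 12, 19, 6, 5, 28]. The pivot is placed at index 6. All elements to the left of the pivot are <= 28, and all elements to the right are > 28.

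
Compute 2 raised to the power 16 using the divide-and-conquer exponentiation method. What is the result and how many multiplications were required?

Computing 2^16 by squaring (build up from 2^1; each line after the first costs one multiplication):

2^1 = 2
2^2 = (2^1)^2 = 2^2 = 4
2^4 = (2^2)^2 = 4^2 = 16
2^8 = (2^4)^2 = 16^2 = 256
2^16 = (2^8)^2 = 256^2 = 65536

Result: 65536
Multiplications needed: 4 (4 lines after 2^1)

2^16 = 65536. Using exponentiation by squaring, this requires 4 multiplications. The key idea: if the exponent is even, square the half-power; if odd, multiply by the base once.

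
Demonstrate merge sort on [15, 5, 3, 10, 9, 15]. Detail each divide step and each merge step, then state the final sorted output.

Merge sort trace:

Split: [15, 5, 3, 10, 9, 15] -> [15, 5, 3] and [10, 9, 15]
  Split: [15, 5, 3] -> [15] and [5, 3]
    Split: [5, 3] -> [5] and [3]
    Merge: [5] + [3] -> [3, 5]
  Merge: [15] + [3, 5] -> [3, 5, 15]
  Split: [10, 9, 15] -> [10] and [9, 15]
    Split: [9, 15] -> [9] and [15]
    Merge: [9] + [15] -> [9, 15]
  Merge: [10] + [9, 15] -> [9, 10, 15]
Merge: [3, 5, 15] + [9, 10, 15] -> [3, 5, 9, 10, 15, 15]

Final sorted array: [3, 5, 9, 10, 15, 15]

The merge sort proceeds by recursively splitting the array and merging sorted halves.
After all merges, the sorted array is [3, 5, 9, 10, 15, 15].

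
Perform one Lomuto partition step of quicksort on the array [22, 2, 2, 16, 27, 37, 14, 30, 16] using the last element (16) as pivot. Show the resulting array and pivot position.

Lomuto partition with pivot = 16:

Initial array: [22, 2, 2, 16, 27, 37, 14, 30, 16]

arr[0]=22 > 16: no swap
arr[1]=2 <= 16: swap with position 0, array becomes [2, 22, 2, 16, 27, 37, 14, 30, 16]
arr[2]=2 <= 16: swap with position 1, array becomes [2, 2, 22, 16, 27, 37, 14, 30, 16]
arr[3]=16 <= 16: swap with position 2, array becomes [2, 2, 16, 22, 27, 37, 14, 30, 16]
arr[4]=27 > 16: no swap
arr[5]=37 > 16: no swap
arr[6]=14 <= 16: swap with position 3, array becomes [2, 2, 16, 14, 27, 37, 22, 30, 16]
arr[7]=30 > 16: no swap

Place pivot at position 4: [2, 2, 16, 14, 16, 37, 22, 30, 27]
Pivot position: 4

After partitioning with pivot 16, the array becomes [2, 2, 16, 14, 16, 37, 22, 30, 27]. The pivot is placed at index 4. All elements to the left of the pivot are <= 16, and all elements to the right are > 16.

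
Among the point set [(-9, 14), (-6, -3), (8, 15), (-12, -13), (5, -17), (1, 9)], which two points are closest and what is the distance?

Computing all pairwise distances among 6 points:

d((-9, 14), (-6, -3)) = 17.2627
d((-9, 14), (8, 15)) = 17.0294
d((-9, 14), (-12, -13)) = 27.1662
d((-9, 14), (5, -17)) = 34.0147
d((-9, 14), (1, 9)) = 11.1803
d((-6, -3), (8, 15)) = 22.8035
d((-6, -3), (-12, -13)) = 11.6619
d((-6, -3), (5, -17)) = 17.8045
d((-6, -3), (1, 9)) = 13.8924
d((8, 15), (-12, -13)) = 34.4093
d((8, 15), (5, -17)) = 32.1403
d((8, 15), (1, 9)) = 9.2195 <-- minimum
d((-12, -13), (5, -17)) = 17.4642
d((-12, -13), (1, 9)) = 25.5539
d((5, -17), (1, 9)) = 26.3059

Closest pair: (8, 15) and (1, 9) with distance 9.2195

The closest pair is (8, 15) and (1, 9) with Euclidean distance 9.2195. For 6 points, brute-force pairwise comparison is shown above. For large n, the divide-and-conquer algorithm (sort by x, recurse on halves, check the dividing strip) achieves O(n log n).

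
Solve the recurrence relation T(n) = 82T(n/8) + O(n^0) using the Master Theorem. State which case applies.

Master Theorem for T(n) = 82T(n/8) + O(n^0):

a = 82, b = 8, c = 0
log_b(a) = log_8(82) = 2.1192

Case 1: c = 0 < log_8(82) = 2.1192
T(n) = O(n^(log_8 82))

For T(n) = 82T(n/8) + O(n^0): log_8(82) = 2.1192. This is Case 1 of the Master Theorem (c < log_b(a), work dominated by leaves), giving O(n^(log_8 82)).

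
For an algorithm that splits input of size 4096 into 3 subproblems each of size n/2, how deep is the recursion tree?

For divide and conquer with division factor 2:

Problem sizes at each level:
Level 0: 4096
Level 1: 2048
Level 2: 1024
Level 3: 512
Level 4: 256
Level 5: 128
Level 6: 64
Level 7: 32
Level 8: 16
Level 9: 8
Level 10: 4
Level 11: 2
Level 12: 1

The root is level 0 and the size-1 base case is level 12 (the tree spans levels 0 through 12, i.e. 13 levels counting the root), so the depth is the number of divisions: log_2(4096) = 12

The recursion tree depth is log_2(4096) = 12. At each level, the problem size is divided by 2, so it takes 12 divisions to reduce to a base case of size 1. The algorithm makes 3 recursive calls at each level.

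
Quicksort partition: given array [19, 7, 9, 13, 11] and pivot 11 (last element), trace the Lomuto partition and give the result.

Lomuto partition with pivot = 11:

Initial array: [19, 7, 9, 13, 11]

arr[0]=19 > 11: no swap
arr[1]=7 <= 11: swap with position 0, array becomes [7, 19, 9, 13, 11]
arr[2]=9 <= 11: swap with position 1, array becomes [7, 9, 19, 13, 11]
arr[3]=13 > 11: no swap

Place pivot at position 2: [7, 9, 11, 13, 19]
Pivot position: 2

After partitioning with pivot 11, the array becomes [7, 9, 11, 13, 19]. The pivot is placed at index 2. All elements to the left of the pivot are <= 11, and all elements to the right are > 11.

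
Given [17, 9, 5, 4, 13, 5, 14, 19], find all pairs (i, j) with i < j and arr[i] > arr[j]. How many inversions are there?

Finding inversions in [17, 9, 5, 4, 13, 5, 14, 19]:

(0, 1): arr[0]=17 > arr[1]=9
(0, 2): arr[0]=17 > arr[2]=5
(0, 3): arr[0]=17 > arr[3]=4
(0, 4): arr[0]=17 > arr[4]=13
(0, 5): arr[0]=17 > arr[5]=5
(0, 6): arr[0]=17 > arr[6]=14
(1, 2): arr[1]=9 > arr[2]=5
(1, 3): arr[1]=9 > arr[3]=4
(1, 5): arr[1]=9 > arr[5]=5
(2, 3): arr[2]=5 > arr[3]=4
(4, 5): arr[4]=13 > arr[5]=5

Total inversions: 11

The array has 11 inversion(s): (0,1), (0,2), (0,3), (0,4), (0,5), (0,6), (1,2), (1,3), (1,5), (2,3), (4,5). Each pair (i,j) satisfies i < j and arr[i] > arr[j].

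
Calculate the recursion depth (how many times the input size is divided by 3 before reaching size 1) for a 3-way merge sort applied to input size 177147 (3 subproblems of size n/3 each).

For divide and conquer with division factor 3:

Problem sizes at each level:
Level 0: 177147
Level 1: 59049
Level 2: 19683
Level 3: 6561
Level 4: 2187
Level 5: 729
Level 6: 243
Level 7: 81
Level 8: 27
Level 9: 9
Level 10: 3
Level 11: 1

The root is level 0 and the size-1 base case is level 11 (the tree spans levels 0 through 11, i.e. 12 levels counting the root), so the depth is the number of divisions: log_3(177147) = 11

The recursion tree depth is log_3(177147) = 11. At each level, the problem size is divided by 3, so it takes 11 divisions to reduce to a base case of size 1. The algorithm makes 3 recursive calls at each level.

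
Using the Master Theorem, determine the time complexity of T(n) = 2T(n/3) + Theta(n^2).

Master Theorem for T(n) = 2T(n/3) + O(n^2):

a = 2, b = 3, c = 2
log_b(a) = log_3(2) = 0.6309

Case 3: c = 2 > log_3(2) = 0.6309
T(n) = O(n^2) = O(n^2)

For T(n) = 2T(n/3) + O(n^2): log_3(2) = 0.6309. This is Case 3 of the Master Theorem (c > log_b(a), work dominated by root), giving O(n^2).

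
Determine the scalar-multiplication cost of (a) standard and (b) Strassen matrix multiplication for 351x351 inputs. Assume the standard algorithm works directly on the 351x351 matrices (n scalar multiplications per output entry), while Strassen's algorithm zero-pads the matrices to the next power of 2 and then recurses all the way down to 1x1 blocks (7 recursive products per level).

Matrix multiplication for 351x351 matrices:

Strassen's algorithm requires power-of-2 dimensions. Pad 351x351 to 512x512 (next power of 2).

Standard algorithm: 351^3 = 43243551 multiplications
Strassen's algorithm: 7^(log2(512)) = 7^9 = 40353607 multiplications
Savings: 43243551 - 40353607 = 2889944 multiplications

Standard: 43243551 multiplications (351^3). Strassen: 40353607 multiplications (7^9, after padding to 512x512). Strassen reduces 8 recursive multiplications to 7 at each level.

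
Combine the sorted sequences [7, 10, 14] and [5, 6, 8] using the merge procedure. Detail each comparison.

Merging process:

Compare 7 vs 5: take 5 from right. Merged: [5]
Compare 7 vs 6: take 6 from right. Merged: [5, 6]
Compare 7 vs 8: take 7 from left. Merged: [5, 6, 7]
Compare 10 vs 8: take 8 from right. Merged: [5, 6, 7, 8]
Append remaining from left: [10, 14]. Merged: [5, 6, 7, 8, 10, 14]

Final merged array: [5, 6, 7, 8, 10, 14]
Total comparisons: 4

The merged array is [5, 6, 7, 8, 10, 14], requiring 4 comparisons. The merge step runs in O(n) time where n is the total number of elements.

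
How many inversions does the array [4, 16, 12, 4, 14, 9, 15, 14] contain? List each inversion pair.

Finding inversions in [4, 16, 12, 4, 14, 9, 15, 14]:

(1, 2): arr[1]=16 > arr[2]=12
(1, 3): arr[1]=16 > arr[3]=4
(1, 4): arr[1]=16 > arr[4]=14
(1, 5): arr[1]=16 > arr[5]=9
(1, 6): arr[1]=16 > arr[6]=15
(1, 7): arr[1]=16 > arr[7]=14
(2, 3): arr[2]=12 > arr[3]=4
(2, 5): arr[2]=12 > arr[5]=9
(4, 5): arr[4]=14 > arr[5]=9
(6, 7): arr[6]=15 > arr[7]=14

Total inversions: 10

The array has 10 inversion(s): (1,2), (1,3), (1,4), (1,5), (1,6), (1,7), (2,3), (2,5), (4,5), (6,7). Each pair (i,j) satisfies i < j and arr[i] > arr[j].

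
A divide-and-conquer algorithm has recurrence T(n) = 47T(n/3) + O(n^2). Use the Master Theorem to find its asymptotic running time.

Master Theorem for T(n) = 47T(n/3) + O(n^2):

a = 47, b = 3, c = 2
log_b(a) = log_3(47) = 3.5046

Case 1: c = 2 < log_3(47) = 3.5046
T(n) = O(n^(log_3 47))

For T(n) = 47T(n/3) + O(n^2): log_3(47) = 3.5046. This is Case 1 of the Master Theorem (c < log_b(a), work dominated by leaves), giving O(n^(log_3 47)).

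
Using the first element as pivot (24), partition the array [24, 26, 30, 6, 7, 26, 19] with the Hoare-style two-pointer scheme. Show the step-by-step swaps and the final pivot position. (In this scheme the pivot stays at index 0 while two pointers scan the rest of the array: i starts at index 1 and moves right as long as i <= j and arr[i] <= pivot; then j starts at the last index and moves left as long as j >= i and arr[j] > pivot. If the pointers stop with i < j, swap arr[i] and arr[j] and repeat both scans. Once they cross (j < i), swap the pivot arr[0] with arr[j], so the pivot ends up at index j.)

Hoare-style two-pointer partition with pivot = 24:

Initial array: [24, 26, 30, 6, 7, 26, 19]

Pointers start at i = 1, j = 6.
i stops at index 1 (arr[1]=26 > 24), j stops at index 6 (arr[6]=19 <= 24): swap arr[1] and arr[6], array becomes [24, 19, 30, 6, 7, 26, 26]
i stops at index 2 (arr[2]=30 > 24), j stops at index 4 (arr[4]=7 <= 24): swap arr[2] and arr[4], array becomes [24, 19, 7, 6, 30, 26, 26]
i ends at 4, j ends at 3: the pointers have crossed (j < i), so scanning stops.

Swap pivot arr[0] with arr[3] to place pivot at position 3: [6, 19, 7, 24, 30, 26, 26]
Pivot position: 3

After partitioning with pivot 24, the array becomes [6, 19, 7, 24, 30, 26, 26]. The pivot is placed at index 3. All elements to the left of the pivot are <= 24, and all elements to the right are > 24.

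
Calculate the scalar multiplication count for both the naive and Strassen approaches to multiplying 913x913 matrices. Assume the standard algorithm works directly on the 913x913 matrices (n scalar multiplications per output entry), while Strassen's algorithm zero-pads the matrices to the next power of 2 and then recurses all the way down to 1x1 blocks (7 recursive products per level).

Matrix multiplication for 913x913 matrices:

Strassen's algorithm requires power-of-2 dimensions. Pad 913x913 to 1024x1024 (next power of 2).

Standard algorithm: 913^3 = 761048497 multiplications
Strassen's algorithm: 7^(log2(1024)) = 7^10 = 282475249 multiplications
Savings: 761048497 - 282475249 = 478573248 multiplications

Standard: 761048497 multiplications (913^3). Strassen: 282475249 multiplications (7^10, after padding to 1024x1024). Strassen reduces 8 recursive multiplications to 7 at each level.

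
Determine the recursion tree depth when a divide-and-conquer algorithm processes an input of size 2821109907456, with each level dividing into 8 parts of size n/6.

For divide and conquer with division factor 6:

Problem sizes at each level:
Level 0: 2821109907456
Level 1: 470184984576
Level 2: 78364164096
Level 3: 13060694016
Level 4: 2176782336
Level 5: 362797056
Level 6: 60466176
Level 7: 10077696
Level 8: 1679616
Level 9: 279936
Level 10: 46656
Level 11: 7776
Level 12: 1296
Level 13: 216
Level 14: 36
Level 15: 6
Level 16: 1

The root is level 0 and the size-1 base case is level 16 (the tree spans levels 0 through 16, i.e. 17 levels counting the root), so the depth is the number of divisions: log_6(2821109907456) = 16

The recursion tree depth is log_6(2821109907456) = 16. At each level, the problem size is divided by 6, so it takes 16 divisions to reduce to a base case of size 1. The algorithm makes 8 recursive calls at each level.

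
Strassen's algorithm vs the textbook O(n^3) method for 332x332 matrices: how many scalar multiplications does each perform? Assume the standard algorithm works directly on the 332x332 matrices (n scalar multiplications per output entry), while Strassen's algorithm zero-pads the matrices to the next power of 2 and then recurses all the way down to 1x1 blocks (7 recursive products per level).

Matrix multiplication for 332x332 matrices:

Strassen's algorithm requires power-of-2 dimensions. Pad 332x332 to 512x512 (next power of 2).

Standard algorithm: 332^3 = 36594368 multiplications
Strassen's algorithm: 7^(log2(512)) = 7^9 = 40353607 multiplications
Difference: 36594368 - 40353607 = -3759239 (Strassen uses MORE here due to padding overhead — for small or just-over-power-of-2 n, padding can outweigh the per-level savings)

Standard: 36594368 multiplications (332^3). Strassen: 40353607 multiplications (7^9, after padding to 512x512). Strassen reduces 8 recursive multiplications to 7 at each level.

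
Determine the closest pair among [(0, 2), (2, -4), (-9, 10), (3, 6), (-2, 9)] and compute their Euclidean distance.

Computing all pairwise distances among 5 points:

d((0, 2), (2, -4)) = 6.3246
d((0, 2), (-9, 10)) = 12.0416
d((0, 2), (3, 6)) = 5.0 <-- minimum
d((0, 2), (-2, 9)) = 7.2801
d((2, -4), (-9, 10)) = 17.8045
d((2, -4), (3, 6)) = 10.0499
d((2, -4), (-2, 9)) = 13.6015
d((-9, 10), (3, 6)) = 12.6491
d((-9, 10), (-2, 9)) = 7.0711
d((3, 6), (-2, 9)) = 5.831

Closest pair: (0, 2) and (3, 6) with distance 5.0

The closest pair is (0, 2) and (3, 6) with Euclidean distance 5.0. For 5 points, brute-force pairwise comparison is shown above. For large n, the divide-and-conquer algorithm (sort by x, recurse on halves, check the dividing strip) achieves O(n log n).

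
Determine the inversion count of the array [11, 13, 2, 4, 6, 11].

Finding inversions in [11, 13, 2, 4, 6, 11]:

(0, 2): arr[0]=11 > arr[2]=2
(0, 3): arr[0]=11 > arr[3]=4
(0, 4): arr[0]=11 > arr[4]=6
(1, 2): arr[1]=13 > arr[2]=2
(1, 3): arr[1]=13 > arr[3]=4
(1, 4): arr[1]=13 > arr[4]=6
(1, 5): arr[1]=13 > arr[5]=11

Total inversions: 7

The array has 7 inversion(s): (0,2), (0,3), (0,4), (1,2), (1,3), (1,4), (1,5). Each pair (i,j) satisfies i < j and arr[i] > arr[j].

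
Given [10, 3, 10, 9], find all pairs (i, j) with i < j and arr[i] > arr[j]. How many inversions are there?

Finding inversions in [10, 3, 10, 9]:

(0, 1): arr[0]=10 > arr[1]=3
(0, 3): arr[0]=10 > arr[3]=9
(2, 3): arr[2]=10 > arr[3]=9

Total inversions: 3

The array has 3 inversion(s): (0,1), (0,3), (2,3). Each pair (i,j) satisfies i < j and arr[i] > arr[j].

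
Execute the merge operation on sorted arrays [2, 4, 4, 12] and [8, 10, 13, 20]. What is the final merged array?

Merging process:

Compare 2 vs 8: take 2 from left. Merged: [2]
Compare 4 vs 8: take 4 from left. Merged: [2, 4]
Compare 4 vs 8: take 4 from left. Merged: [2, 4, 4]
Compare 12 vs 8: take 8 from right. Merged: [2, 4, 4, 8]
Compare 12 vs 10: take 10 from right. Merged: [2, 4, 4, 8, 10]
Compare 12 vs 13: take 12 from left. Merged: [2, 4, 4, 8, 10, 12]
Append remaining from right: [13, 20]. Merged: [2, 4, 4, 8, 10, 12, 13, 20]

Final merged array: [2, 4, 4, 8, 10, 12, 13, 20]
Total comparisons: 6

The merged array is [2, 4, 4, 8, 10, 12, 13, 20], requiring 6 comparisons. The merge step runs in O(n) time where n is the total number of elements.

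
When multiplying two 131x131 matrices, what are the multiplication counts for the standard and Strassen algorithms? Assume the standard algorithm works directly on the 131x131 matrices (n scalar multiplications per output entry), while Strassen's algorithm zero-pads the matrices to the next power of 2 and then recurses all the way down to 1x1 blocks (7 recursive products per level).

Matrix multiplication for 131x131 matrices:

Strassen's algorithm requires power-of-2 dimensions. Pad 131x131 to 256x256 (next power of 2).

Standard algorithm: 131^3 = 2248091 multiplications
Strassen's algorithm: 7^(log2(256)) = 7^8 = 5764801 multiplications
Difference: 2248091 - 5764801 = -3516710 (Strassen uses MORE here due to padding overhead — for small or just-over-power-of-2 n, padding can outweigh the per-level savings)

Standard: 2248091 multiplications (131^3). Strassen: 5764801 multiplications (7^8, after padding to 256x256). Strassen reduces 8 recursive multiplications to 7 at each level.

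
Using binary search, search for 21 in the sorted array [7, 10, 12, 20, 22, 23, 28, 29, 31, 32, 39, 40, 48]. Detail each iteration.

Binary search for 21 in [7, 10, 12, 20, 22, 23, 28, 29, 31, 32, 39, 40, 48]:

lo=0, hi=12, mid=6, arr[mid]=28 -> 28 > 21, search left half
lo=0, hi=5, mid=2, arr[mid]=12 -> 12 < 21, search right half
lo=3, hi=5, mid=4, arr[mid]=22 -> 22 > 21, search left half
lo=3, hi=3, mid=3, arr[mid]=20 -> 20 < 21, search right half
lo=4 > hi=3, target 21 not found

Binary search determines that 21 is not in the array after 4 comparisons. The search space was exhausted without finding the target.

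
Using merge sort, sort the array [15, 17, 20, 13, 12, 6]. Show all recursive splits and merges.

Merge sort trace:

Split: [15, 17, 20, 13, 12, 6] -> [15, 17, 20] and [13, 12, 6]
  Split: [15, 17, 20] -> [15] and [17, 20]
    Split: [17, 20] -> [17] and [20]
    Merge: [17] + [20] -> [17, 20]
  Merge: [15] + [17, 20] -> [15, 17, 20]
  Split: [13, 12, 6] -> [13] and [12, 6]
    Split: [12, 6] -> [12] and [6]
    Merge: [12] + [6] -> [6, 12]
  Merge: [13] + [6, 12] -> [6, 12, 13]
Merge: [15, 17, 20] + [6, 12, 13] -> [6, 12, 13, 15, 17, 20]

Final sorted array: [6, 12, 13, 15, 17, 20]

The merge sort proceeds by recursively splitting the array and merging sorted halves.
After all merges, the sorted array is [6, 12, 13, 15, 17, 20].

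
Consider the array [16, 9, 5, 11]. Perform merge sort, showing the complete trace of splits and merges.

Merge sort trace:

Split: [16, 9, 5, 11] -> [16, 9] and [5, 11]
  Split: [16, 9] -> [16] and [9]
  Merge: [16] + [9] -> [9, 16]
  Split: [5, 11] -> [5] and [11]
  Merge: [5] + [11] -> [5, 11]
Merge: [9, 16] + [5, 11] -> [5, 9, 11, 16]

Final sorted array: [5, 9, 11, 16]

The merge sort proceeds by recursively splitting the array and merging sorted halves.
After all merges, the sorted array is [5, 9, 11, 16].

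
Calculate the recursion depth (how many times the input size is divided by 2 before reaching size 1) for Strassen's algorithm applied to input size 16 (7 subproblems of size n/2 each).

For divide and conquer with division factor 2:

Problem sizes at each level:
Level 0: 16
Level 1: 8
Level 2: 4
Level 3: 2
Level 4: 1

The root is level 0 and the size-1 base case is level 4 (the tree spans levels 0 through 4, i.e. 5 levels counting the root), so the depth is the number of divisions: log_2(16) = 4

The recursion tree depth is log_2(16) = 4. At each level, the problem size is divided by 2, so it takes 4 divisions to reduce to a base case of size 1. The algorithm makes 7 recursive calls at each level.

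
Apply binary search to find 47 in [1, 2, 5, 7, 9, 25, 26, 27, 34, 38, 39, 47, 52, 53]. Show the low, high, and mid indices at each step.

Binary search for 47 in [1, 2, 5, 7, 9, 25, 26, 27, 34, 38, 39, 47, 52, 53]:

lo=0, hi=13, mid=6, arr[mid]=26 -> 26 < 47, search right half
lo=7, hi=13, mid=10, arr[mid]=39 -> 39 < 47, search right half
lo=11, hi=13, mid=12, arr[mid]=52 -> 52 > 47, search left half
lo=11, hi=11, mid=11, arr[mid]=47 -> Found target at index 11!

Binary search finds 47 at index 11 after 4 comparisons. The search repeatedly halves the search space by comparing with the middle element.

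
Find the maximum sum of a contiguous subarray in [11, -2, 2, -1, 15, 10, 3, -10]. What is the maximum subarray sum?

Using Kadane's algorithm on [11, -2, 2, -1, 15, 10, 3, -10]:

Scanning through the array:
Position 1 (value -2): max_ending_here = 9, max_so_far = 11
Position 2 (value 2): max_ending_here = 11, max_so_far = 11
Position 3 (value -1): max_ending_here = 10, max_so_far = 11
Position 4 (value 15): max_ending_here = 25, max_so_far = 25
Position 5 (value 10): max_ending_here = 35, max_so_far = 35
Position 6 (value 3): max_ending_here = 38, max_so_far = 38
Position 7 (value -10): max_ending_here = 28, max_so_far = 38

Maximum subarray: [11, -2, 2, -1, 15, 10, 3]
Maximum sum: 38

The maximum subarray is [11, -2, 2, -1, 15, 10, 3] with sum 38. This subarray runs from index 0 to index 6.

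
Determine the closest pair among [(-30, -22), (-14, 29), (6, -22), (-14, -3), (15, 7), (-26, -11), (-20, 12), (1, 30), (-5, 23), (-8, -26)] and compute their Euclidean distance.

Computing all pairwise distances among 10 points:

d((-30, -22), (-14, 29)) = 53.4509
d((-30, -22), (6, -22)) = 36.0
d((-30, -22), (-14, -3)) = 24.8395
d((-30, -22), (15, 7)) = 53.535
d((-30, -22), (-26, -11)) = 11.7047
d((-30, -22), (-20, 12)) = 35.4401
d((-30, -22), (1, 30)) = 60.5392
d((-30, -22), (-5, 23)) = 51.4782
d((-30, -22), (-8, -26)) = 22.3607
d((-14, 29), (6, -22)) = 54.7814
d((-14, 29), (-14, -3)) = 32.0
d((-14, 29), (15, 7)) = 36.4005
d((-14, 29), (-26, -11)) = 41.7612
d((-14, 29), (-20, 12)) = 18.0278
d((-14, 29), (1, 30)) = 15.0333
d((-14, 29), (-5, 23)) = 10.8167
d((-14, 29), (-8, -26)) = 55.3263
d((6, -22), (-14, -3)) = 27.5862
d((6, -22), (15, 7)) = 30.3645
d((6, -22), (-26, -11)) = 33.8378
d((6, -22), (-20, 12)) = 42.8019
d((6, -22), (1, 30)) = 52.2398
d((6, -22), (-5, 23)) = 46.3249
d((6, -22), (-8, -26)) = 14.5602
d((-14, -3), (15, 7)) = 30.6757
d((-14, -3), (-26, -11)) = 14.4222
d((-14, -3), (-20, 12)) = 16.1555
d((-14, -3), (1, 30)) = 36.2491
d((-14, -3), (-5, 23)) = 27.5136
d((-14, -3), (-8, -26)) = 23.7697
d((15, 7), (-26, -11)) = 44.7772
d((15, 7), (-20, 12)) = 35.3553
d((15, 7), (1, 30)) = 26.9258
d((15, 7), (-5, 23)) = 25.6125
d((15, 7), (-8, -26)) = 40.2244
d((-26, -11), (-20, 12)) = 23.7697
d((-26, -11), (1, 30)) = 49.0918
d((-26, -11), (-5, 23)) = 39.9625
d((-26, -11), (-8, -26)) = 23.4307
d((-20, 12), (1, 30)) = 27.6586
d((-20, 12), (-5, 23)) = 18.6011
d((-20, 12), (-8, -26)) = 39.8497
d((1, 30), (-5, 23)) = 9.2195 <-- minimum
d((1, 30), (-8, -26)) = 56.7186
d((-5, 23), (-8, -26)) = 49.0918

Closest pair: (1, 30) and (-5, 23) with distance 9.2195

The closest pair is (1, 30) and (-5, 23) with Euclidean distance 9.2195. For 10 points, brute-force pairwise comparison is shown above. For large n, the divide-and-conquer algorithm (sort by x, recurse on halves, check the dividing strip) achieves O(n log n).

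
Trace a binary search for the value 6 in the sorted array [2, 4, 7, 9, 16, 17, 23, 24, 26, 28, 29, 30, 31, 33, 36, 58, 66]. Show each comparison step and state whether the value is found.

Binary search for 6 in [2, 4, 7, 9, 16, 17, 23, 24, 26, 28, 29, 30, 31, 33, 36, 58, 66]:

lo=0, hi=16, mid=8, arr[mid]=26 -> 26 > 6, search left half
lo=0, hi=7, mid=3, arr[mid]=9 -> 9 > 6, search left half
lo=0, hi=2, mid=1, arr[mid]=4 -> 4 < 6, search right half
lo=2, hi=2, mid=2, arr[mid]=7 -> 7 > 6, search left half
lo=2 > hi=1, target 6 not found

Binary search determines that 6 is not in the array after 4 comparisons. The search space was exhausted without finding the target.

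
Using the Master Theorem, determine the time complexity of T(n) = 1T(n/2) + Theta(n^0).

Master Theorem for T(n) = 1T(n/2) + O(n^0):

a = 1, b = 2, c = 0
log_b(a) = log_2(1) = 0.0000

Case 2: c = 0 = log_2(1) = 0.0000
T(n) = O(n^0 log n) = O(log n)

For T(n) = 1T(n/2) + O(n^0): log_2(1) = 0.0000. This is Case 2 of the Master Theorem (c = log_b(a), equal work at all levels), giving O(log n).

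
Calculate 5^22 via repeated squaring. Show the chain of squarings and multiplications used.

Computing 5^22 by squaring (build up from 5^1; each line after the first costs one multiplication):

5^1 = 5
5^2 = (5^1)^2 = 5^2 = 25
5^4 = (5^2)^2 = 25^2 = 625
5^5 = 5 * 5^4 = 5 * 625 = 3125
5^10 = (5^5)^2 = 3125^2 = 9765625
5^11 = 5 * 5^10 = 5 * 9765625 = 48828125
5^22 = (5^11)^2 = 48828125^2 = 2384185791015625

Result: 2384185791015625
Multiplications needed: 6 (6 lines after 5^1)

5^22 = 2384185791015625. Using exponentiation by squaring, this requires 6 multiplications. The key idea: if the exponent is even, square the half-power; if odd, multiply by the base once.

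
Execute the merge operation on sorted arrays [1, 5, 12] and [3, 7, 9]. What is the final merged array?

Merging process:

Compare 1 vs 3: take 1 from left. Merged: [1]
Compare 5 vs 3: take 3 from right. Merged: [1, 3]
Compare 5 vs 7: take 5 from left. Merged: [1, 3, 5]
Compare 12 vs 7: take 7 from right. Merged: [1, 3, 5, 7]
Compare 12 vs 9: take 9 from right. Merged: [1, 3, 5, 7, 9]
Append remaining from left: [12]. Merged: [1, 3, 5, 7, 9, 12]

Final merged array: [1, 3, 5, 7, 9, 12]
Total comparisons: 5

The merged array is [1, 3, 5, 7, 9, 12], requiring 5 comparisons. The merge step runs in O(n) time where n is the total number of elements.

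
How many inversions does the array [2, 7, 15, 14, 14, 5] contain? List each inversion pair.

Finding inversions in [2, 7, 15, 14, 14, 5]:

(1, 5): arr[1]=7 > arr[5]=5
(2, 3): arr[2]=15 > arr[3]=14
(2, 4): arr[2]=15 > arr[4]=14
(2, 5): arr[2]=15 > arr[5]=5
(3, 5): arr[3]=14 > arr[5]=5
(4, 5): arr[4]=14 > arr[5]=5

Total inversions: 6

The array has 6 inversion(s): (1,5), (2,3), (2,4), (2,5), (3,5), (4,5). Each pair (i,j) satisfies i < j and arr[i] > arr[j].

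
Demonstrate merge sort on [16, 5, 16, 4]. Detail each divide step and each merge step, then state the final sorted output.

Merge sort trace:

Split: [16, 5, 16, 4] -> [16, 5] and [16, 4]
  Split: [16, 5] -> [16] and [5]
  Merge: [16] + [5] -> [5, 16]
  Split: [16, 4] -> [16] and [4]
  Merge: [16] + [4] -> [4, 16]
Merge: [5, 16] + [4, 16] -> [4, 5, 16, 16]

Final sorted array: [4, 5, 16, 16]

The merge sort proceeds by recursively splitting the array and merging sorted halves.
After all merges, the sorted array is [4, 5, 16, 16].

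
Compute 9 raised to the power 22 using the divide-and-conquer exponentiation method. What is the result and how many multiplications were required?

Computing 9^22 by squaring (build up from 9^1; each line after the first costs one multiplication):

9^1 = 9
9^2 = (9^1)^2 = 9^2 = 81
9^4 = (9^2)^2 = 81^2 = 6561
9^5 = 9 * 9^4 = 9 * 6561 = 59049
9^10 = (9^5)^2 = 59049^2 = 3486784401
9^11 = 9 * 9^10 = 9 * 3486784401 = 31381059609
9^22 = (9^11)^2 = 31381059609^2 = 984770902183611232881

Result: 984770902183611232881
Multiplications needed: 6 (6 lines after 9^1)

9^22 = 984770902183611232881. Using exponentiation by squaring, this requires 6 multiplications. The key idea: if the exponent is even, square the half-power; if odd, multiply by the base once.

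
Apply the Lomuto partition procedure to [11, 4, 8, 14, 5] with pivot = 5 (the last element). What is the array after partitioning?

Lomuto partition with pivot = 5:

Initial array: [11, 4, 8, 14, 5]

arr[0]=11 > 5: no swap
arr[1]=4 <= 5: swap with position 0, array becomes [4, 11, 8, 14, 5]
arr[2]=8 > 5: no swap
arr[3]=14 > 5: no swap

Place pivot at position 1: [4, 5, 8, 14, 11]
Pivot position: 1

After partitioning with pivot 5, the array becomes [4, 5, 8, 14, 11]. The pivot is placed at index 1. All elements to the left of the pivot are <= 5, and all elements to the right are > 5.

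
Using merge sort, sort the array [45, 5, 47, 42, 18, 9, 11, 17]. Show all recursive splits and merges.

Merge sort trace:

Split: [45, 5, 47, 42, 18, 9, 11, 17] -> [45, 5, 47, 42] and [18, 9, 11, 17]
  Split: [45, 5, 47, 42] -> [45, 5] and [47, 42]
    Split: [45, 5] -> [45] and [5]
    Merge: [45] + [5] -> [5, 45]
    Split: [47, 42] -> [47] and [42]
    Merge: [47] + [42] -> [42, 47]
  Merge: [5, 45] + [42, 47] -> [5, 42, 45, 47]
  Split: [18, 9, 11, 17] -> [18, 9] and [11, 17]
    Split: [18, 9] -> [18] and [9]
    Merge: [18] + [9] -> [9, 18]
    Split: [11, 17] -> [11] and [17]
    Merge: [11] + [17] -> [11, 17]
  Merge: [9, 18] + [11, 17] -> [9, 11, 17, 18]
Merge: [5, 42, 45, 47] + [9, 11, 17, 18] -> [5, 9, 11, 17, 18, 42, 45, 47]

Final sorted array: [5, 9, 11, 17, 18, 42, 45, 47]

The merge sort proceeds by recursively splitting the array and merging sorted halves.
After all merges, the sorted array is [5, 9, 11, 17, 18, 42, 45, 47].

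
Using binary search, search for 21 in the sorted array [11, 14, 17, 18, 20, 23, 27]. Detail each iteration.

Binary search for 21 in [11, 14, 17, 18, 20, 23, 27]:

lo=0, hi=6, mid=3, arr[mid]=18 -> 18 < 21, search right half
lo=4, hi=6, mid=5, arr[mid]=23 -> 23 > 21, search left half
lo=4, hi=4, mid=4, arr[mid]=20 -> 20 < 21, search right half
lo=5 > hi=4, target 21 not found

Binary search determines that 21 is not in the array after 3 comparisons. The search space was exhausted without finding the target.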